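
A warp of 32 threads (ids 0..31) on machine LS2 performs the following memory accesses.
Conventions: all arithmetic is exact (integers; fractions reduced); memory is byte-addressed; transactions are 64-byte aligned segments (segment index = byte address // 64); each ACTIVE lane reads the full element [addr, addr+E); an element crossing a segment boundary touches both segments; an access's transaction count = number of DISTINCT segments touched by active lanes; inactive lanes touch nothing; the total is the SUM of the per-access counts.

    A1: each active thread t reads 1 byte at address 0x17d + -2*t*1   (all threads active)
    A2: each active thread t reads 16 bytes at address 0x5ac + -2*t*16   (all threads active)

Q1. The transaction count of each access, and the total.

A1: 2 transactions
A2: 16 transactions

Answer: 2,16; total 18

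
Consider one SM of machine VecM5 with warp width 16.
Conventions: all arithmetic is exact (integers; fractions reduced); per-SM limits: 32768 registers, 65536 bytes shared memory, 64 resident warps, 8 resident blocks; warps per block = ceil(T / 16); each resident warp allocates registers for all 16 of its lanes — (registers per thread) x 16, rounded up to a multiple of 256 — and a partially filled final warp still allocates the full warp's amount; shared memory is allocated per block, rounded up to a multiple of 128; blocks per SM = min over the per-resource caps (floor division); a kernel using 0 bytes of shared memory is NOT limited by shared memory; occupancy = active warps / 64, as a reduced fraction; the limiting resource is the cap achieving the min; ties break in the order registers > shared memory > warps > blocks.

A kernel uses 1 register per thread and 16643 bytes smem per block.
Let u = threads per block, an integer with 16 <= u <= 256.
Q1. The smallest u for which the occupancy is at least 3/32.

Answer: u = 17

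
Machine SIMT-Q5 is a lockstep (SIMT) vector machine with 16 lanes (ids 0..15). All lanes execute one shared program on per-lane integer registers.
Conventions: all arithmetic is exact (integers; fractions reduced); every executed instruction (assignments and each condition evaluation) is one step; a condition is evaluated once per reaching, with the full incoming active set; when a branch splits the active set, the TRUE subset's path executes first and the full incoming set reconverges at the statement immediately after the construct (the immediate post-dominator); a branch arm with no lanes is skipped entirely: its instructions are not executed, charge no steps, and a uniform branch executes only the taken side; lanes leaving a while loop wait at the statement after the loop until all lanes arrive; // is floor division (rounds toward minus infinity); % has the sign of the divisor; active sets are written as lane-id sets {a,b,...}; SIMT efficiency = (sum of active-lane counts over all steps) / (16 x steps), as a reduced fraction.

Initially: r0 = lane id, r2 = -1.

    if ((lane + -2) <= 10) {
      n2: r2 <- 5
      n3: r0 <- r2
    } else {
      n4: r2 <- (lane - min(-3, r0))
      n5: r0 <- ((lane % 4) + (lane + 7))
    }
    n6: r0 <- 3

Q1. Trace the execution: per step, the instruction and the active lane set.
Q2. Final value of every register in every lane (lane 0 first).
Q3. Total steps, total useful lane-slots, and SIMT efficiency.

step 0: eval ((lane + -2) <= 10)     {0,1,2,3,4,5,6,7,8,9,10,11,12,13,14,15}
step 1: r2 <- 5                      {0,1,2,3,4,5,6,7,8,9,10,11,12}
step 2: r0 <- r2                     {0,1,2,3,4,5,6,7,8,9,10,11,12}
step 3: r2 <- (lane - min(-3, r0))   {13,14,15}
step 4: r0 <- ((lane % 4) + (lane + 7)) {13,14,15}
step 5: r0 <- 3                      {0,1,2,3,4,5,6,7,8,9,10,11,12,13,14,15}

Answer: 6 steps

r0: 3,3,3,3,3,3,3,3,3,3,3,3,3,3,3,3
r2: 5,5,5,5,5,5,5,5,5,5,5,5,5,16,17,18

steps = 6; useful = 64; efficiency = 64/96 = 2/3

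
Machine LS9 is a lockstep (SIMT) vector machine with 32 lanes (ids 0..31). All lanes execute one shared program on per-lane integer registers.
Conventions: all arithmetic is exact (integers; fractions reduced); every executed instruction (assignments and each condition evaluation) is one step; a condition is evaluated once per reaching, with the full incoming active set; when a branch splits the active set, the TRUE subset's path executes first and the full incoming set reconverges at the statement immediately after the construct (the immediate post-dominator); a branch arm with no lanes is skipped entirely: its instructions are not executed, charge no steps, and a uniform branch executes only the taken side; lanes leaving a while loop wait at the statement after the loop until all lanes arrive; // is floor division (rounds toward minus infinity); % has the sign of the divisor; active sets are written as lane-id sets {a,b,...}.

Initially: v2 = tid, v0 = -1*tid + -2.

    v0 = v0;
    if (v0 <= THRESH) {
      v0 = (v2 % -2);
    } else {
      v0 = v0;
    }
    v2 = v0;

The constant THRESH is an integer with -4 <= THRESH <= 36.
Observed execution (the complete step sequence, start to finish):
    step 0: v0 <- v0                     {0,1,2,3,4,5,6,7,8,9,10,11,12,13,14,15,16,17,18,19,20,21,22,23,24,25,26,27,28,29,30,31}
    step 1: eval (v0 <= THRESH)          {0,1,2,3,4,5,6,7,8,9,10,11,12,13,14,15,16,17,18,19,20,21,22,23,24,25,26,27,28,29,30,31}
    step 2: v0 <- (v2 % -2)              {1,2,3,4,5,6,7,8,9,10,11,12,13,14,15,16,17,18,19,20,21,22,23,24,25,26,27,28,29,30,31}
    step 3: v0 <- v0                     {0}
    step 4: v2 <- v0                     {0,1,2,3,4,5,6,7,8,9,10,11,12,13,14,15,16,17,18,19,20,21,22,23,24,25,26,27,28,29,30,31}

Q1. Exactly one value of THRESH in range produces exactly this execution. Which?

Answer: THRESH = -3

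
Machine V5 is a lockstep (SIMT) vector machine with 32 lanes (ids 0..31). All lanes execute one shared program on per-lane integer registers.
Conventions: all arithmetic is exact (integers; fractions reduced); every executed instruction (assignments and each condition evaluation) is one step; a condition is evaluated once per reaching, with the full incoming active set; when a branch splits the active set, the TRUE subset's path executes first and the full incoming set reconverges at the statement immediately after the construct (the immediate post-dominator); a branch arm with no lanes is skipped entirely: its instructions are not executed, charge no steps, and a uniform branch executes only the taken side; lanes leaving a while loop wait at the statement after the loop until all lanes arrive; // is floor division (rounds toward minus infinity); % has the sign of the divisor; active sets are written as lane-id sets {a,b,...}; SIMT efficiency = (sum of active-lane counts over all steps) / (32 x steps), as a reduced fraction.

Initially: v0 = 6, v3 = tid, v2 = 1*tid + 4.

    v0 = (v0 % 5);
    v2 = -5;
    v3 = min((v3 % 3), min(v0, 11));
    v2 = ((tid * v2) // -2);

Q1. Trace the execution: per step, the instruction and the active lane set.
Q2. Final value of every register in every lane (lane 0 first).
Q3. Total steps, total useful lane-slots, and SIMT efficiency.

step 0: v0 <- (v0 % 5)               {0,1,2,3,4,5,6,7,8,9,10,11,12,13,14,15,16,17,18,19,20,21,22,23,24,25,26,27,28,29,30,31}
step 1: v2 <- -5                     {0,1,2,3,4,5,6,7,8,9,10,11,12,13,14,15,16,17,18,19,20,21,22,23,24,25,26,27,28,29,30,31}
step 2: v3 <- min((v3 % 3), min(v0, 11)) {0,1,2,3,4,5,6,7,8,9,10,11,12,13,14,15,16,17,18,19,20,21,22,23,24,25,26,27,28,29,30,31}
step 3: v2 <- ((tid * v2) // -2)     {0,1,2,3,4,5,6,7,8,9,10,11,12,13,14,15,16,17,18,19,20,21,22,23,24,25,26,27,28,29,30,31}

Answer: 4 steps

v0: 1,1,1,1,1,1,1,1,1,1,1,1,1,1,1,1,1,1,1,1,1,1,1,1,1,1,1,1,1,1,1,1
v3: 0,1,1,0,1,1,0,1,1,0,1,1,0,1,1,0,1,1,0,1,1,0,1,1,0,1,1,0,1,1,0,1
v2: 0,2,5,7,10,12,15,17,20,22,25,27,30,32,35,37,40,42,45,47,50,52,55,57,60,62,65,67,70,72,75,77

steps = 4; useful = 128; efficiency = 128/128 = 1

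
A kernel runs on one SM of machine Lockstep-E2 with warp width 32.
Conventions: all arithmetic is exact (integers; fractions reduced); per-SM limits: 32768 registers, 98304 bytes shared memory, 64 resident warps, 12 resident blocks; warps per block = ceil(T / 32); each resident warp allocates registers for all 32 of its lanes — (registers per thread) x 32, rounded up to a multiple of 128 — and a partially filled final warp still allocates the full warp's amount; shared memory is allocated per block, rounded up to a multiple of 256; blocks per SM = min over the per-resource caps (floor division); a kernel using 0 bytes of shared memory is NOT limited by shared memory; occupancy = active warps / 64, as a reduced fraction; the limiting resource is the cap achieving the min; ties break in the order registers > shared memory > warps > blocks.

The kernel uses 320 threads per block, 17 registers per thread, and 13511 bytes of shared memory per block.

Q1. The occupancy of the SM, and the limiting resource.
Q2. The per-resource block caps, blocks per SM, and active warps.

Answer: occupancy 25/32, limited by registers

registers: 5 blocks
shared memory: 7 blocks
warps: 6 blocks
blocks: 12 blocks

Answer: 5 blocks, 50 active warps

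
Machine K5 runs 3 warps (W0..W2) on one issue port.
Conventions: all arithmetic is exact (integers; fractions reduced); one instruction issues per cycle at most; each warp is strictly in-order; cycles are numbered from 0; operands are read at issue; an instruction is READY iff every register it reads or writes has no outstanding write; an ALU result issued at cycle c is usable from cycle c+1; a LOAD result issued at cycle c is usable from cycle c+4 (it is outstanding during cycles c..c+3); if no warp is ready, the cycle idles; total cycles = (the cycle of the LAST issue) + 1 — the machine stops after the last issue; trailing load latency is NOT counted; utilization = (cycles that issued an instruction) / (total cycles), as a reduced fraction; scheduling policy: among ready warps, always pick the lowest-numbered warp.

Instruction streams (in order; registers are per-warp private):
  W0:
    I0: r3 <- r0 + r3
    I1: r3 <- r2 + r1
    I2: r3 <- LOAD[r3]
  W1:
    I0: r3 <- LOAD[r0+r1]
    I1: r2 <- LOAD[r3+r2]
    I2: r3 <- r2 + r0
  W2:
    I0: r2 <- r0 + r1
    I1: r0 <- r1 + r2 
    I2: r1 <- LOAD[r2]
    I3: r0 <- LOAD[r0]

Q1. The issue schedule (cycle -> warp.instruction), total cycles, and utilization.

cycle 0: W0.I0
cycle 1: W0.I1
cycle 2: W0.I2
cycle 3: W1.I0
cycle 4: W2.I0
cycle 5: W2.I1
cycle 6: W2.I2
cycle 7: W1.I1
cycle 8: W2.I3
cycle 9: idle
cycle 10: idle
cycle 11: W1.I2

Answer: 12 cycles, utilization 5/6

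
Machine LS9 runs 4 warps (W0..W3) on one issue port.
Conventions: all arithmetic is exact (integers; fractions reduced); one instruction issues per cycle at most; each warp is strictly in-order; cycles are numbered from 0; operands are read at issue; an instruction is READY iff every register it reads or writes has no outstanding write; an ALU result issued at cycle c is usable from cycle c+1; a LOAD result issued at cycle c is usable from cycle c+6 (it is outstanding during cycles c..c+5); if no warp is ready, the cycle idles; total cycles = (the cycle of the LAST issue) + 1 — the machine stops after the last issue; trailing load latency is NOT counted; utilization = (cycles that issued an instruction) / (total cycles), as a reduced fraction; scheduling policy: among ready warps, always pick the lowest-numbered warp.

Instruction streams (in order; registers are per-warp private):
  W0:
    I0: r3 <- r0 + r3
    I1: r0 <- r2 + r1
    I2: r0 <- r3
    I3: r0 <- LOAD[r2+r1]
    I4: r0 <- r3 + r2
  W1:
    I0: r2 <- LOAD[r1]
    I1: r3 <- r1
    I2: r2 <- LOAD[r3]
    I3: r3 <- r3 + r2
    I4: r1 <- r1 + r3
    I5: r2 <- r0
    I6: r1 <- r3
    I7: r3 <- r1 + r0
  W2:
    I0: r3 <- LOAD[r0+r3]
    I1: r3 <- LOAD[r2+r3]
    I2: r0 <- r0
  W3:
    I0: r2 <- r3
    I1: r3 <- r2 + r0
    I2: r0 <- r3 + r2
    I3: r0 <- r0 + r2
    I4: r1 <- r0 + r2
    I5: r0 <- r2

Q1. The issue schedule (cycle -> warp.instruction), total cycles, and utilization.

cycle 0: W0.I0
cycle 1: W0.I1
cycle 2: W0.I2
cycle 3: W0.I3
cycle 4: W1.I0
cycle 5: W1.I1
cycle 6: W2.I0
cycle 7: W3.I0
cycle 8: W3.I1
cycle 9: W0.I4
cycle 10: W1.I2
cycle 11: W3.I2
cycle 12: W2.I1
cycle 13: W2.I2
cycle 14: W3.I3
cycle 15: W3.I4
cycle 16: W1.I3
cycle 17: W1.I4
cycle 18: W1.I5
cycle 19: W1.I6
cycle 20: W1.I7
cycle 21: W3.I5

Answer: 22 cycles, utilization 1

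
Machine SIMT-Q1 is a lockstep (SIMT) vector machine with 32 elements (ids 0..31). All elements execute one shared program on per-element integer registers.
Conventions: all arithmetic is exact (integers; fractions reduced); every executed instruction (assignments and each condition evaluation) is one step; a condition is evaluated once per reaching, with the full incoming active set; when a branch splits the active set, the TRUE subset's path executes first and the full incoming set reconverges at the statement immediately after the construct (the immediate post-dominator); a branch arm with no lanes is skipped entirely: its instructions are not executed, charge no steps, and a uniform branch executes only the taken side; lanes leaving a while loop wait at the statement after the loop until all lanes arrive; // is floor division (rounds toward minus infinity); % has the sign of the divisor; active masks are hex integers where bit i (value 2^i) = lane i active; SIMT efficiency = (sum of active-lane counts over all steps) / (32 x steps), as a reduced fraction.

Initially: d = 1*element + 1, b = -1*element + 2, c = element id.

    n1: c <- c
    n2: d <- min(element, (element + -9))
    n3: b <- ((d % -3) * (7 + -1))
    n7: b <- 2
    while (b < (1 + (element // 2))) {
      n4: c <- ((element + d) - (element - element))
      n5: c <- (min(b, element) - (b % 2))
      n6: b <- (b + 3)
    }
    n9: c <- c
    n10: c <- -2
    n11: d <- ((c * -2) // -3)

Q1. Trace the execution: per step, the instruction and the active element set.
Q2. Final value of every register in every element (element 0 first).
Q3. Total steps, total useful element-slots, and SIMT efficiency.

step 0: c <- c                       0xffffffff
step 1: d <- min(element, (element + -9)) 0xffffffff
step 2: b <- ((d % -3) * (7 + -1))   0xffffffff
step 3: b <- 2                       0xffffffff
step 4: eval (b < (1 + (element // 2))) 0xffffffff
step 5: c <- ((element + d) - (element - element)) 0xfffffff0
step 6: c <- (min(b, element) - (b % 2)) 0xfffffff0
step 7: b <- (b + 3)                 0xfffffff0
step 8: eval (b < (1 + (element // 2))) 0xfffffff0
step 9: c <- ((element + d) - (element - element)) 0xfffffc00
step 10: c <- (min(b, element) - (b % 2)) 0xfffffc00
step 11: b <- (b + 3)                 0xfffffc00
step 12: eval (b < (1 + (element // 2))) 0xfffffc00
step 13: c <- ((element + d) - (element - element)) 0xffff0000
step 14: c <- (min(b, element) - (b % 2)) 0xffff0000
step 15: b <- (b + 3)                 0xffff0000
step 16: eval (b < (1 + (element // 2))) 0xffff0000
step 17: c <- ((element + d) - (element - element)) 0xffc00000
step 18: c <- (min(b, element) - (b % 2)) 0xffc00000
step 19: b <- (b + 3)                 0xffc00000
step 20: eval (b < (1 + (element // 2))) 0xffc00000
step 21: c <- ((element + d) - (element - element)) 0xf0000000
step 22: c <- (min(b, element) - (b % 2)) 0xf0000000
step 23: b <- (b + 3)                 0xf0000000
step 24: eval (b < (1 + (element // 2))) 0xf0000000
step 25: c <- c                       0xffffffff
step 26: c <- -2                      0xffffffff
step 27: d <- ((c * -2) // -3)        0xffffffff

Answer: 28 steps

d: -2,-2,-2,-2,-2,-2,-2,-2,-2,-2,-2,-2,-2,-2,-2,-2,-2,-2,-2,-2,-2,-2,-2,-2,-2,-2,-2,-2,-2,-2,-2,-2
b: 2,2,2,2,5,5,5,5,5,5,8,8,8,8,8,8,11,11,11,11,11,11,14,14,14,14,14,14,17,17,17,17
c: -2,-2,-2,-2,-2,-2,-2,-2,-2,-2,-2,-2,-2,-2,-2,-2,-2,-2,-2,-2,-2,-2,-2,-2,-2,-2,-2,-2,-2,-2,-2,-2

steps = 28; useful = 576; efficiency = 576/896 = 9/14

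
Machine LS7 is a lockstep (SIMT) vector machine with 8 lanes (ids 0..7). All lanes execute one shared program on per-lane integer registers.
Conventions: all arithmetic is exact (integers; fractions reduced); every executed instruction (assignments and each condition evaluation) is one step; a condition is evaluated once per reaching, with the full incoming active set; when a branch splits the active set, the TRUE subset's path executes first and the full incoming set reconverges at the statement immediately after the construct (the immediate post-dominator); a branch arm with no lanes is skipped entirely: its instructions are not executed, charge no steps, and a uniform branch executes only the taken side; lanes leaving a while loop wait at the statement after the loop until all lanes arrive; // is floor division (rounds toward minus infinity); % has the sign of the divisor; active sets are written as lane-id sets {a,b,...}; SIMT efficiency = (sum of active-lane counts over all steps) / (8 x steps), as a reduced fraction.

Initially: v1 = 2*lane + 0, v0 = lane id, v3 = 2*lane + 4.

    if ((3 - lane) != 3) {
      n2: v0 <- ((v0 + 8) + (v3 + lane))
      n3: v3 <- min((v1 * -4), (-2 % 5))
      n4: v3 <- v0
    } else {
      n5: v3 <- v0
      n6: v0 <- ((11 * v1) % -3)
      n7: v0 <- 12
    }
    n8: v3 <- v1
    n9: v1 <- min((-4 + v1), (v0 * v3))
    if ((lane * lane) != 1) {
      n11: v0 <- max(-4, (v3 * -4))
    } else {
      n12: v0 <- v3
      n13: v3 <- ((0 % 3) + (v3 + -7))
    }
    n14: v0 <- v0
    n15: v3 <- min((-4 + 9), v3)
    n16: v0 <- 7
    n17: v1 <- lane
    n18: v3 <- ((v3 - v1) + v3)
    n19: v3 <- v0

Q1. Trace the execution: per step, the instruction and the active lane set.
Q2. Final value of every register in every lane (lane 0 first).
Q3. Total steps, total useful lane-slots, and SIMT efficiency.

step 0: eval ((3 - lane) != 3)       {0,1,2,3,4,5,6,7}
step 1: v0 <- ((v0 + 8) + (v3 + lane)) {1,2,3,4,5,6,7}
step 2: v3 <- min((v1 * -4), (-2 % 5)) {1,2,3,4,5,6,7}
step 3: v3 <- v0                     {1,2,3,4,5,6,7}
step 4: v3 <- v0                     {0}
step 5: v0 <- ((11 * v1) % -3)       {0}
step 6: v0 <- 12                     {0}
step 7: v3 <- v1                     {0,1,2,3,4,5,6,7}
step 8: v1 <- min((-4 + v1), (v0 * v3)) {0,1,2,3,4,5,6,7}
step 9: eval ((lane * lane) != 1)    {0,1,2,3,4,5,6,7}
step 10: v0 <- max(-4, (v3 * -4))     {0,2,3,4,5,6,7}
step 11: v0 <- v3                     {1}
step 12: v3 <- ((0 % 3) + (v3 + -7))  {1}
step 13: v0 <- v0                     {0,1,2,3,4,5,6,7}
step 14: v3 <- min((-4 + 9), v3)      {0,1,2,3,4,5,6,7}
step 15: v0 <- 7                      {0,1,2,3,4,5,6,7}
step 16: v1 <- lane                   {0,1,2,3,4,5,6,7}
step 17: v3 <- ((v3 - v1) + v3)       {0,1,2,3,4,5,6,7}
step 18: v3 <- v0                     {0,1,2,3,4,5,6,7}

Answer: 19 steps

v1: 0,1,2,3,4,5,6,7
v0: 7,7,7,7,7,7,7,7
v3: 7,7,7,7,7,7,7,7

steps = 19; useful = 113; efficiency = 113/152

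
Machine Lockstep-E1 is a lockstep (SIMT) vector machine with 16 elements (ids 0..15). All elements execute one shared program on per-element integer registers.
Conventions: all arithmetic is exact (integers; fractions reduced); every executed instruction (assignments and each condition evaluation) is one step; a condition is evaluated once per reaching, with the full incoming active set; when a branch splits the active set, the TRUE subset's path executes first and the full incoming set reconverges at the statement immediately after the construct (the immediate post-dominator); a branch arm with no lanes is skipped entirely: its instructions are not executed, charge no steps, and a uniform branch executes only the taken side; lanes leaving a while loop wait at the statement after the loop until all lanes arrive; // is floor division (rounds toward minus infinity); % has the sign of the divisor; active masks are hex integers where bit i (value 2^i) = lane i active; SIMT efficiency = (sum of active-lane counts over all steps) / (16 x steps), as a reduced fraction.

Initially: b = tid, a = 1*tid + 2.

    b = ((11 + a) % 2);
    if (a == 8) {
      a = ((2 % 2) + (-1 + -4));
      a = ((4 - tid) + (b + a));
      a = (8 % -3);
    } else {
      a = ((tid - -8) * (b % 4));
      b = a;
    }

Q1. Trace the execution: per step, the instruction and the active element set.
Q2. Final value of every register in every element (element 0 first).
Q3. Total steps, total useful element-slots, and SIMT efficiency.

step 0: b <- ((11 + a) % 2)          0xffff
step 1: eval (a == 8)                0xffff
step 2: a <- ((2 % 2) + (-1 + -4))   0x0040
step 3: a <- ((4 - tid) + (b + a))   0x0040
step 4: a <- (8 % -3)                0x0040
step 5: a <- ((tid - -8) * (b % 4))  0xffbf
step 6: b <- a                       0xffbf

Answer: 7 steps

b: 8,0,10,0,12,0,1,0,16,0,18,0,20,0,22,0
a: 8,0,10,0,12,0,-1,0,16,0,18,0,20,0,22,0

steps = 7; useful = 65; efficiency = 65/112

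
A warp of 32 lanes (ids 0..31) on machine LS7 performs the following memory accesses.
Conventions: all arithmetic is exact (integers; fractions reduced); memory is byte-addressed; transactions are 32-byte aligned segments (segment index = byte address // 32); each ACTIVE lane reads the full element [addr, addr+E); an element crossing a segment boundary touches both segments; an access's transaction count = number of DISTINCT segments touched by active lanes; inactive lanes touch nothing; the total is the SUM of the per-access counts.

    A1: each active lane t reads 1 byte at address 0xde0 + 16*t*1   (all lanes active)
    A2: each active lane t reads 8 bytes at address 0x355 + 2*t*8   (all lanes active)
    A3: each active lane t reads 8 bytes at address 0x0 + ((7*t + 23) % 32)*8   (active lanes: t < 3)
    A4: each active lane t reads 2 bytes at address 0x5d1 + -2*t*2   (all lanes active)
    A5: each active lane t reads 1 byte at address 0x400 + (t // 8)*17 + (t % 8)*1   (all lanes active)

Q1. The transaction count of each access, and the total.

A1: 16 transactions
A2: 17 transactions
A3: 3 transactions
A4: 5 transactions
A5: 2 transactions

Answer: 16,17,3,5,2; total 43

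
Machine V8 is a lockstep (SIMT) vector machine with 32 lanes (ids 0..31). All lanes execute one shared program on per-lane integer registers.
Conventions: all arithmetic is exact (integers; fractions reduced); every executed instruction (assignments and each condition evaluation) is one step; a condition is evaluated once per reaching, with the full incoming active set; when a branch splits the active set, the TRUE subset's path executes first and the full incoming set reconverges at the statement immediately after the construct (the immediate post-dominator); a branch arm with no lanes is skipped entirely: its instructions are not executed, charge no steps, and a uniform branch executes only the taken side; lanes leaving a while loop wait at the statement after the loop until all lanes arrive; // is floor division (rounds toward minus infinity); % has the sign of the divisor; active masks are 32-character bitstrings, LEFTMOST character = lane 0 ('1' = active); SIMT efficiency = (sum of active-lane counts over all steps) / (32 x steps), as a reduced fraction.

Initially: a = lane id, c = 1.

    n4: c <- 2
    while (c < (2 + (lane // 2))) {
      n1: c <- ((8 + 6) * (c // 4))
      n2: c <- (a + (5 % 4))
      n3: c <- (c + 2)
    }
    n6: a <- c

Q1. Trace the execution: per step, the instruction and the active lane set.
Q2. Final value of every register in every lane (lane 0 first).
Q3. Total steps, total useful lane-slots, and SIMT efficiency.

step 0: c <- 2                       11111111111111111111111111111111
step 1: eval (c < (2 + (lane // 2))) 11111111111111111111111111111111
step 2: c <- ((8 + 6) * (c // 4))    00111111111111111111111111111111
step 3: c <- (a + (5 % 4))           00111111111111111111111111111111
step 4: c <- (c + 2)                 00111111111111111111111111111111
step 5: eval (c < (2 + (lane // 2))) 00111111111111111111111111111111
step 6: a <- c                       11111111111111111111111111111111

Answer: 7 steps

a: 2,2,5,6,7,8,9,10,11,12,13,14,15,16,17,18,19,20,21,22,23,24,25,26,27,28,29,30,31,32,33,34
c: 2,2,5,6,7,8,9,10,11,12,13,14,15,16,17,18,19,20,21,22,23,24,25,26,27,28,29,30,31,32,33,34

steps = 7; useful = 216; efficiency = 216/224 = 27/28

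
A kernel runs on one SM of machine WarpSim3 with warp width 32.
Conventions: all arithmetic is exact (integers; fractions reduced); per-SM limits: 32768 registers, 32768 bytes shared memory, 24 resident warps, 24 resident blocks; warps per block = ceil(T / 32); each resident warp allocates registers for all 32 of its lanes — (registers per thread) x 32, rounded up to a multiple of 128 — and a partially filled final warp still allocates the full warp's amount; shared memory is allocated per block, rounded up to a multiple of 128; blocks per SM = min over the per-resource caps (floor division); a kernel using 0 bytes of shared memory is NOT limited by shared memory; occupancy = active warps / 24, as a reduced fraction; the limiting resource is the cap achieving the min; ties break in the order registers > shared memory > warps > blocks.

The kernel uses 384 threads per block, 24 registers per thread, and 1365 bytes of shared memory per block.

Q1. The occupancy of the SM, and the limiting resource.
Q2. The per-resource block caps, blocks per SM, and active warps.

Answer: occupancy 1, limited by warps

registers: 3 blocks
shared memory: 23 blocks
warps: 2 blocks
blocks: 24 blocks

Answer: 2 blocks, 24 active warps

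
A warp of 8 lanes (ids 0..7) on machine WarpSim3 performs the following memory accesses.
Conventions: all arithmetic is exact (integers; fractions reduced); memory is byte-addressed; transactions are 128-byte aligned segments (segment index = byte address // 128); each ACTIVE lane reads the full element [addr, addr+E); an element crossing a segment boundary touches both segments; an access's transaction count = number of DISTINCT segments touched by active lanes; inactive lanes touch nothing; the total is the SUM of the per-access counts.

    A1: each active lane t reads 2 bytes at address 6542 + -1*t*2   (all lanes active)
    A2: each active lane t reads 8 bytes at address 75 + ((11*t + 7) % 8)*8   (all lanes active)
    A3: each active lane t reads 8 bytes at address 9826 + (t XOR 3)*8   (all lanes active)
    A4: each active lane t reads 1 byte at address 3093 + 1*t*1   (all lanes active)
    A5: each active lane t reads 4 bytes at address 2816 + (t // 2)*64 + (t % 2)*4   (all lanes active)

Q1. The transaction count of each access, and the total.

A1: 1 transaction
A2: 2 transactions
A3: 2 transactions
A4: 1 transaction
A5: 2 transactions

Answer: 1,2,2,1,2; total 8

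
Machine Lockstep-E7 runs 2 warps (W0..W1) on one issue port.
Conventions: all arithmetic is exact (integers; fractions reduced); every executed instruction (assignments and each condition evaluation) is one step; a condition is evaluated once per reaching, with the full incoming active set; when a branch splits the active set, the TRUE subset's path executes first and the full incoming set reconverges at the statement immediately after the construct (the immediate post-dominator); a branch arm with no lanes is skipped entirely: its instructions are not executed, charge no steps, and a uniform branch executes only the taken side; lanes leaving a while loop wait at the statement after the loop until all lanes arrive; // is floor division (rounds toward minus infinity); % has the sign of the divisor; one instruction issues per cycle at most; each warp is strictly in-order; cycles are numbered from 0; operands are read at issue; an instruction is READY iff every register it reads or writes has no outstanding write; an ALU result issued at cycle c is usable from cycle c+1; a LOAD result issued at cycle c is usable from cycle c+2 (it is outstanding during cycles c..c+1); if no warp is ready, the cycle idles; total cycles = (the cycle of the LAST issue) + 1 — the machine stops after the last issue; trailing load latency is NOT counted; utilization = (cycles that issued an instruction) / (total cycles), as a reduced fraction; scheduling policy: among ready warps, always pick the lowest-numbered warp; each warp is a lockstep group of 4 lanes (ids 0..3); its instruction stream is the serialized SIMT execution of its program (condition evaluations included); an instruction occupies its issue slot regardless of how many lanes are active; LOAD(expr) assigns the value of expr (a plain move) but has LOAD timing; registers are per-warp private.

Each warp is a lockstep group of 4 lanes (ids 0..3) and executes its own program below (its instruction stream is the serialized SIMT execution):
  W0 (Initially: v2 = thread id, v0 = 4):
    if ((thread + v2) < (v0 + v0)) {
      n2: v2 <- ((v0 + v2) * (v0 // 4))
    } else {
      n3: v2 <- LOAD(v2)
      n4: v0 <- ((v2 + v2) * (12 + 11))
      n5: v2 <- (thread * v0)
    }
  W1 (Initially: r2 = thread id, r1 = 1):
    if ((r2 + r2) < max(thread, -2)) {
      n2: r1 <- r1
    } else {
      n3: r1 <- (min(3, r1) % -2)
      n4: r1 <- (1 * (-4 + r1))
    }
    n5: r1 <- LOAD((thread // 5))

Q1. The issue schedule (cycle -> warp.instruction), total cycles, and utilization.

cycle 0: W0.I0
cycle 1: W0.I1
cycle 2: W1.I0
cycle 3: W1.I1
cycle 4: W1.I2
cycle 5: W1.I3

Answer: 6 cycles, utilization 1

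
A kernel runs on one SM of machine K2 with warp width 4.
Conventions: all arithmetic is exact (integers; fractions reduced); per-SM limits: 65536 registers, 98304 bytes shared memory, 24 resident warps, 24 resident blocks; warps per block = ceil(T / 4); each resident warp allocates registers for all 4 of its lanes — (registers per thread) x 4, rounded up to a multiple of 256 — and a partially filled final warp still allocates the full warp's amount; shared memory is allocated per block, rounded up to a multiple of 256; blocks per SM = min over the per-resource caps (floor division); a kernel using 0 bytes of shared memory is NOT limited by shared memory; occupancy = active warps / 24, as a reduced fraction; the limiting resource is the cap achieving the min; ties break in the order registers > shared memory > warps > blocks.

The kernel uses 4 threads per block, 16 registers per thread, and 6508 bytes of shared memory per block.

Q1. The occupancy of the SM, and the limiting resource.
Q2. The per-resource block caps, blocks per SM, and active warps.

Answer: occupancy 7/12, limited by shared memory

registers: 256 blocks
shared memory: 14 blocks
warps: 24 blocks
blocks: 24 blocks

Answer: 14 blocks, 14 active warps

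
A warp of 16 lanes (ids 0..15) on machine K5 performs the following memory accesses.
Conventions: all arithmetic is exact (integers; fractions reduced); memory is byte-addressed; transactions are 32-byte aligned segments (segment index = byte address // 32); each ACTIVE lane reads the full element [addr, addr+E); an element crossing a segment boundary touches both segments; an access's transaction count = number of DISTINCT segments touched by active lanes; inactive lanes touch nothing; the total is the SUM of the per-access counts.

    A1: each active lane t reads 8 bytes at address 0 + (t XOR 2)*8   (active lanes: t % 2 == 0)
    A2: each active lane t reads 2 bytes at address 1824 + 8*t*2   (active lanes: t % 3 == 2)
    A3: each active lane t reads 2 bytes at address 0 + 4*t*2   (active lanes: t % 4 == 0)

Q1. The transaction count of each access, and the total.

A1: 4 transactions
A2: 5 transactions
A3: 4 transactions

Answer: 4,5,4; total 13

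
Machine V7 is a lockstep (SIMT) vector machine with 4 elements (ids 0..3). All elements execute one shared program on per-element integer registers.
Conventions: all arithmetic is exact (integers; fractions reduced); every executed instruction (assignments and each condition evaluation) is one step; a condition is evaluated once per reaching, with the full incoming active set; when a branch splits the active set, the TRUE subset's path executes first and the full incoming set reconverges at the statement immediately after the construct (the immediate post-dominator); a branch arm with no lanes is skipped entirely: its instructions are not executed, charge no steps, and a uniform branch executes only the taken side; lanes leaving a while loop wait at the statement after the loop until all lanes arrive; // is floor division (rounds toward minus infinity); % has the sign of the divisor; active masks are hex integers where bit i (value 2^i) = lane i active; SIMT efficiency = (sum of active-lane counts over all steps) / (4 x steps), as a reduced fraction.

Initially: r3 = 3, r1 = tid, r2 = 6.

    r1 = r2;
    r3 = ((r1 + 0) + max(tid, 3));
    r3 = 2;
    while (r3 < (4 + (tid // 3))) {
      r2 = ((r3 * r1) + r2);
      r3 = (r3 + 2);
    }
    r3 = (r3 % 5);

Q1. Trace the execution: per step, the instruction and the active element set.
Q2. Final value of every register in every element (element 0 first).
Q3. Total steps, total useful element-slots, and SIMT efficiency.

step 0: r1 <- r2                     0xf
step 1: r3 <- ((r1 + 0) + max(tid, 3)) 0xf
step 2: r3 <- 2                      0xf
step 3: eval (r3 < (4 + (tid // 3))) 0xf
step 4: r2 <- ((r3 * r1) + r2)       0xf
step 5: r3 <- (r3 + 2)               0xf
step 6: eval (r3 < (4 + (tid // 3))) 0xf
step 7: r2 <- ((r3 * r1) + r2)       0x8
step 8: r3 <- (r3 + 2)               0x8
step 9: eval (r3 < (4 + (tid // 3))) 0x8
step 10: r3 <- (r3 % 5)               0xf

Answer: 11 steps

r3: 4,4,4,1
r1: 6,6,6,6
r2: 18,18,18,42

steps = 11; useful = 35; efficiency = 35/44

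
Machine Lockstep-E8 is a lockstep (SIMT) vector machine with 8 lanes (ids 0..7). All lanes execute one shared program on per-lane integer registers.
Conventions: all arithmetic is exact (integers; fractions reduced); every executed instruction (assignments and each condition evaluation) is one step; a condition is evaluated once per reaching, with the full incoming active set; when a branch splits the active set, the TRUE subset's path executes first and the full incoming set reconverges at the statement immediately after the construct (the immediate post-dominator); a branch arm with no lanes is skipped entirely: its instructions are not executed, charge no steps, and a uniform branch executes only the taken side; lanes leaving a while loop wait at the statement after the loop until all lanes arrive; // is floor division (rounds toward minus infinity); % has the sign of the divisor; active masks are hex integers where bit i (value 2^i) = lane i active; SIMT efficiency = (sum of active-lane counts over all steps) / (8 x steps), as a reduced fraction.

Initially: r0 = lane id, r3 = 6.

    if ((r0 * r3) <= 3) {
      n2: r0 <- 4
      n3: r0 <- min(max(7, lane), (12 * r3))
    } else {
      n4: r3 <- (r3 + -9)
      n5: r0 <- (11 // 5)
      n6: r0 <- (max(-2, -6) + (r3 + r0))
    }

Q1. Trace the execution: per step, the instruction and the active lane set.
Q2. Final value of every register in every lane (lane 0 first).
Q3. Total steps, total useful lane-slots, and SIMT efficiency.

step 0: eval ((r0 * r3) <= 3)        0xff
step 1: r0 <- 4                      0x01
step 2: r0 <- min(max(7, lane), (12 * r3)) 0x01
step 3: r3 <- (r3 + -9)              0xfe
step 4: r0 <- (11 // 5)              0xfe
step 5: r0 <- (max(-2, -6) + (r3 + r0)) 0xfe

Answer: 6 steps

r0: 7,-3,-3,-3,-3,-3,-3,-3
r3: 6,-3,-3,-3,-3,-3,-3,-3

steps = 6; useful = 31; efficiency = 31/48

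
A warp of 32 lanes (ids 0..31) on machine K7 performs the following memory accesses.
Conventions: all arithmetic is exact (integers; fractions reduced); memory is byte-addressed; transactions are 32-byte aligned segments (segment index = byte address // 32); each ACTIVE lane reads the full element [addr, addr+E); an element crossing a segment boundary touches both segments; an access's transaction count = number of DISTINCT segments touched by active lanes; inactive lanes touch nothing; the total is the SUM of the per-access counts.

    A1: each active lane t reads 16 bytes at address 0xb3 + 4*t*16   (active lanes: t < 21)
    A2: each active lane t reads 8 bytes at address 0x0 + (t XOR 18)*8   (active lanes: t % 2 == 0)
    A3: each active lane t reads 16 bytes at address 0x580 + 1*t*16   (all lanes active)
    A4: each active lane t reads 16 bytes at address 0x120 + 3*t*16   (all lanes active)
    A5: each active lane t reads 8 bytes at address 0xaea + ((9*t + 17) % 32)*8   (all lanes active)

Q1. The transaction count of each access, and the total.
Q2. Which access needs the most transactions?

A1: 42 transactions
A2: 8 transactions
A3: 16 transactions
A4: 32 transactions
A5: 9 transactions

Answer: 42,8,16,32,9; total 107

Answer: A1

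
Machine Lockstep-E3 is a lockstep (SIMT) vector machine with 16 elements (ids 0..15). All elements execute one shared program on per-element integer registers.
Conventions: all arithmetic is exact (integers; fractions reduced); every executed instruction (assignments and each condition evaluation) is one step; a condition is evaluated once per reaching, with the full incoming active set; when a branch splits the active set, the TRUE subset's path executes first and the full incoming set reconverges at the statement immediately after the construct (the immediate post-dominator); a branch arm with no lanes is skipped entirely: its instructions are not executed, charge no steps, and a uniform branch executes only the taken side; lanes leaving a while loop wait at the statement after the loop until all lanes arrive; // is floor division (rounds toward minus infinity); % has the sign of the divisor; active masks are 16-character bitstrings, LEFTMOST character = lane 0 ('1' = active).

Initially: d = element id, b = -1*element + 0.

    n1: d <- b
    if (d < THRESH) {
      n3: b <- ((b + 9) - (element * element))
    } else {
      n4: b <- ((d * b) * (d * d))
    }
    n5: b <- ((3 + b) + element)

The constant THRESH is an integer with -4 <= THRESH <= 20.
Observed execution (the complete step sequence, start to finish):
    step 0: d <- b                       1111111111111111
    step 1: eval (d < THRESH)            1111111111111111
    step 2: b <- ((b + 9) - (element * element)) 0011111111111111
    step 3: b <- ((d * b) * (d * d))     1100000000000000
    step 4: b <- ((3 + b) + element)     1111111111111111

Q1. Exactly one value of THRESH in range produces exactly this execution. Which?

Answer: THRESH = -1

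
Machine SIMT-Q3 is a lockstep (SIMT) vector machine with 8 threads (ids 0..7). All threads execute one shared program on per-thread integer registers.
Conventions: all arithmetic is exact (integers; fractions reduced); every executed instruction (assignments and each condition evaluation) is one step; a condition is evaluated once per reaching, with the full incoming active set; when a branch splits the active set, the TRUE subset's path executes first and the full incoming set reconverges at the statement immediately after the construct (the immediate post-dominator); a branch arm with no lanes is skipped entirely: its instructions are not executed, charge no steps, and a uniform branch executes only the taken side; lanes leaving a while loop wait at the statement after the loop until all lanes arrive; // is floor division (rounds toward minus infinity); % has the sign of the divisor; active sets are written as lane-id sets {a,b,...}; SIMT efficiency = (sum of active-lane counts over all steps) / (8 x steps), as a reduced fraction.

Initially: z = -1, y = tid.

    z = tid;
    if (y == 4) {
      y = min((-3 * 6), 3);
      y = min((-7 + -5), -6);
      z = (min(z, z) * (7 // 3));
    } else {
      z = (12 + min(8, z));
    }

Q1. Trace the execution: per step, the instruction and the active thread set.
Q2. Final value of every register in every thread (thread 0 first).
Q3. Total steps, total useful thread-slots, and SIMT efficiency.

step 0: z <- tid                     {0,1,2,3,4,5,6,7}
step 1: eval (y == 4)                {0,1,2,3,4,5,6,7}
step 2: y <- min((-3 * 6), 3)        {4}
step 3: y <- min((-7 + -5), -6)      {4}
step 4: z <- (min(z, z) * (7 // 3))  {4}
step 5: z <- (12 + min(8, z))        {0,1,2,3,5,6,7}

Answer: 6 steps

z: 12,13,14,15,8,17,18,19
y: 0,1,2,3,-12,5,6,7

steps = 6; useful = 26; efficiency = 26/48 = 13/24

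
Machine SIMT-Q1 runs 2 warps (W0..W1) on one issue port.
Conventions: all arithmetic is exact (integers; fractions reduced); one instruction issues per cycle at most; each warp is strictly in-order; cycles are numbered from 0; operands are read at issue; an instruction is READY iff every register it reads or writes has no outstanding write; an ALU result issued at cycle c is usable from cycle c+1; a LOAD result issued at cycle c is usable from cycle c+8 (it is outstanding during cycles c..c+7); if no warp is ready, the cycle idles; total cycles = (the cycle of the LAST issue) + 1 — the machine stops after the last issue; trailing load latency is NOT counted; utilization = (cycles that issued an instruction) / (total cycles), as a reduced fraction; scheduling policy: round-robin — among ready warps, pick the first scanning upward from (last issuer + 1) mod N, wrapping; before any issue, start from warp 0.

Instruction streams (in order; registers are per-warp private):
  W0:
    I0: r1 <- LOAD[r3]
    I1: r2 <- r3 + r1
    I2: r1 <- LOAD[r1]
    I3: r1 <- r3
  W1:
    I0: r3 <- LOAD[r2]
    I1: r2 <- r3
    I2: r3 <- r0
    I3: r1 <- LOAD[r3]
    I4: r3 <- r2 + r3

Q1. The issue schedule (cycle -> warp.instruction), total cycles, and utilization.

cycle 0: W0.I0
cycle 1: W1.I0
cycle 2: idle
cycle 3: idle
cycle 4: idle
cycle 5: idle
cycle 6: idle
cycle 7: idle
cycle 8: W0.I1
cycle 9: W1.I1
cycle 10: W0.I2
cycle 11: W1.I2
cycle 12: W1.I3
cycle 13: W1.I4
cycle 14: idle
cycle 15: idle
cycle 16: idle
cycle 17: idle
cycle 18: W0.I3

Answer: 19 cycles, utilization 9/19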